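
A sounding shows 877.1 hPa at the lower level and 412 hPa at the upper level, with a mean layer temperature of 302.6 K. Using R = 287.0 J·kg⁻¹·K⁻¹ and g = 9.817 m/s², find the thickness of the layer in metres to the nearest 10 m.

Δz ≈ 6680 m

Hypsometric equation: Δz = (R T̄/g) ln(P₁/P₂).
R T̄/g = 287.0 × 302.6 / 9.817 = 8846.5 m.
ln(877.1/412) = ln(2.1289) = 0.75561.
Δz = 8846.5 × 0.75561 = 6684.5 m.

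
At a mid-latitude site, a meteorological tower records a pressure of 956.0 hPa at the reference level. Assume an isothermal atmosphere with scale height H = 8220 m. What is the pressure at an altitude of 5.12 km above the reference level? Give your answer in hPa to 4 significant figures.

Barometric formula: P = P₀ exp(−z/H).
z/H = 5120.0/8220.0 = 0.62287; exp(−0.62287) = 0.53640.
P = 956.0 × 0.53640 = 512.80 hPa.

P ≈ 512.8 hPa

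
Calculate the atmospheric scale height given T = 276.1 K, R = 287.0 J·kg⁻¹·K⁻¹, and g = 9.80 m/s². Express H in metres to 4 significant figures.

H ≈ 8086 m

The scale height of an isothermal atmosphere is H = RT/g.
H = 287.0 × 276.1 / 9.80 = 79241/9.80 = 8085.8 m.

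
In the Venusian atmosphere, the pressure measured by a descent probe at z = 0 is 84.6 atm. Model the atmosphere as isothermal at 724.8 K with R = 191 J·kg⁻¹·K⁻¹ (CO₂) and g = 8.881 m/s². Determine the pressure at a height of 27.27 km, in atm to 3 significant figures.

P ≈ 14.7 atm

Scale height: H = RT/g = 191 × 724.8 / 8.881 = 15588 m.
Barometric formula: P = P₀ exp(−z/H).
z/H = 27270/15588 = 1.7494; exp(−1.7494) = 0.17388.
P = 84.6 × 0.17388 = 14.710 atm.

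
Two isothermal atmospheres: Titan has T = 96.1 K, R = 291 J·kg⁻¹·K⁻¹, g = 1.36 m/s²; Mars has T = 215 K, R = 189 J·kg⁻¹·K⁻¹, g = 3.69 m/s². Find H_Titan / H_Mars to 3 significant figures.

H = RT/g for each body.
H_Titan = 291 × 96.1 / 1.36 = 20563 m.
H_Mars = 189 × 215 / 3.69 = 11012 m.
H_Titan/H_Mars = 20563/11012 = 1.8673.

H_Titan/H_Mars ≈ 1.87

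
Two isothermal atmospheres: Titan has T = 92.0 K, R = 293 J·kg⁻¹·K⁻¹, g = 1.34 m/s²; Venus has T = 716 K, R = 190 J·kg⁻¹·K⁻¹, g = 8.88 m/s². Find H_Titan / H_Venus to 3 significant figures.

H_Titan/H_Venus ≈ 1.31

H = RT/g for each body.
H_Titan = 293 × 92.0 / 1.34 = 20116 m.
H_Venus = 190 × 716 / 8.88 = 15320 m.
H_Titan/H_Venus = 20116/15320 = 1.3131.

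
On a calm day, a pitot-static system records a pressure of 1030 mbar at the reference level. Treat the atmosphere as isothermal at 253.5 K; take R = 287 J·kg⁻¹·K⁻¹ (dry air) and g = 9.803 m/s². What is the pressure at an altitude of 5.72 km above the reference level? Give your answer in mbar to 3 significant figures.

Scale height: H = RT/g = 287 × 253.5 / 9.803 = 7421.7 m.
Barometric formula: P = P₀ exp(−z/H).
z/H = 5720.0/7421.7 = 0.77071; exp(−0.77071) = 0.46268.
P = 1030 × 0.46268 = 476.56 mbar.

P ≈ 477 mbar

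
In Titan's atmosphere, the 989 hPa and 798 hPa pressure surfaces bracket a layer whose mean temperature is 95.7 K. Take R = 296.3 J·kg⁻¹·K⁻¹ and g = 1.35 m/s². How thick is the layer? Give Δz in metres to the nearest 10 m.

Δz ≈ 4510 m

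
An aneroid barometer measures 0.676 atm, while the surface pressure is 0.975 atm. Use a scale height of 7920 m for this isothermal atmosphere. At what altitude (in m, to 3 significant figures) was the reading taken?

z ≈ 2900 m

Invert the barometric formula: z = H ln(P₀/P).
P₀/P = 0.975/0.676 = 1.4423; ln(1.4423) = 0.36624.
z = 7920.0 × 0.36624 = 2900.6 m.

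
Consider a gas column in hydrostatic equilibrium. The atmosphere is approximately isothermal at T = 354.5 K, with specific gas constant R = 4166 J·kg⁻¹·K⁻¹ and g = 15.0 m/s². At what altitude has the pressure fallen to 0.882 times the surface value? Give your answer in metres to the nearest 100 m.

Scale height: H = RT/g = 4166 × 354.5 / 15.0 = 98456 m.
Set P/P₀ = exp(−z/H) = 0.882, so z = −H ln(0.882).
−ln(0.882) = 0.12556; z = 98456 × 0.12556 = 12362 m.

z ≈ 12400 m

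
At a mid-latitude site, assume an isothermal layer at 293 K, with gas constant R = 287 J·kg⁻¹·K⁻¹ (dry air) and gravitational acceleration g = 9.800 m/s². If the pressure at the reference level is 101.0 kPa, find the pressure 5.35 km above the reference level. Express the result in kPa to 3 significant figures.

Scale height: H = RT/g = 287 × 293 / 9.800 = 8580.7 m.
Barometric formula: P = P₀ exp(−z/H).
z/H = 5350.0/8580.7 = 0.62349; exp(−0.62349) = 0.53607.
P = 101.0 × 0.53607 = 54.143 kPa.

P ≈ 54.1 kPa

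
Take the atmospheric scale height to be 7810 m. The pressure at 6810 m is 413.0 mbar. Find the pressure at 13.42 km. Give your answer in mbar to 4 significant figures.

P ≈ 177.2 mbar

Between two levels, P₂ = P₁ exp(−Δz/H) with Δz = z₂ − z₁.
Δz = 13420 − 6810.0 = 6610.0 m; Δz/H = 6610.0/7810.0 = 0.84635.
P₂ = 413.0 × exp(−0.84635) = 413.0 × 0.42898 = 177.17 mbar.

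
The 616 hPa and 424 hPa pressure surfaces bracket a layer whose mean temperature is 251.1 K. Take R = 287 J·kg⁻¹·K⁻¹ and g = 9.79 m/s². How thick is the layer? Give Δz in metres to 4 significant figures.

Hypsometric equation: Δz = (R T̄/g) ln(P₁/P₂).
R T̄/g = 287 × 251.1 / 9.79 = 7361.2 m.
ln(616/424) = ln(1.4528) = 0.37349.
Δz = 7361.2 × 0.37349 = 2749.3 m.

Δz ≈ 2749 m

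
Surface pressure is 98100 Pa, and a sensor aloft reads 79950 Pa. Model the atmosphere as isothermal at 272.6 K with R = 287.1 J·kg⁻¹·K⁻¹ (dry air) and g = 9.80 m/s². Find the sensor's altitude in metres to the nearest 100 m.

Scale height: H = RT/g = 287.1 × 272.6 / 9.80 = 7986.1 m.
Invert the barometric formula: z = H ln(P₀/P).
P₀/P = 98100/79950 = 1.2270; ln(1.2270) = 0.20457.
z = 7986.1 × 0.20457 = 1633.7 m.

z ≈ 1600 m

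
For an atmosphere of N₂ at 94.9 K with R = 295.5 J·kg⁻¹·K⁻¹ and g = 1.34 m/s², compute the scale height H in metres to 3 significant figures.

H ≈ 20900 m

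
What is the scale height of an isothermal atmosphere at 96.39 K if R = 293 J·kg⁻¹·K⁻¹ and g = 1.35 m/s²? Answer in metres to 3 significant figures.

H ≈ 20900 m

The scale height of an isothermal atmosphere is H = RT/g.
H = 293 × 96.39 / 1.35 = 28242/1.35 = 20920 m.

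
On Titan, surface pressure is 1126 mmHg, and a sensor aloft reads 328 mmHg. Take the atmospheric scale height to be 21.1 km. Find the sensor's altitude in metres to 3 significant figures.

Invert the barometric formula: z = H ln(P₀/P).
P₀/P = 1126/328 = 3.4329; ln(3.4329) = 1.2334.
z = 21100 × 1.2334 = 26025 m.

z ≈ 26000 m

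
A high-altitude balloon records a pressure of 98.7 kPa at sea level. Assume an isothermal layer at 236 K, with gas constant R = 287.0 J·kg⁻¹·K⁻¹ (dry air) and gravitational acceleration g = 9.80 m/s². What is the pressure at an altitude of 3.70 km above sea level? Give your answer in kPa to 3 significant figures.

P ≈ 57.8 kPa

Scale height: H = RT/g = 287.0 × 236 / 9.80 = 6911.4 m.
Barometric formula: P = P₀ exp(−z/H).
z/H = 3700.0/6911.4 = 0.53535; exp(−0.53535) = 0.58546.
P = 98.7 × 0.58546 = 57.785 kPa.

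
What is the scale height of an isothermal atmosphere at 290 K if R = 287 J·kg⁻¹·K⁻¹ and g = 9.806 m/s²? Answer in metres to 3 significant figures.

H ≈ 8490 m

The scale height of an isothermal atmosphere is H = RT/g.
H = 287 × 290 / 9.806 = 83230/9.806 = 8487.7 m.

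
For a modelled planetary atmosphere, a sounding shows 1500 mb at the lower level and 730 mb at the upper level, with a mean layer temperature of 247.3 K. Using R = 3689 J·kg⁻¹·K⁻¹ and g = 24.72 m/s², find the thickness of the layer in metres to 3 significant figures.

Δz ≈ 26600 m

Hypsometric equation: Δz = (R T̄/g) ln(P₁/P₂).
R T̄/g = 3689 × 247.3 / 24.72 = 36905 m.
ln(1500/730) = ln(2.0548) = 0.72018.
Δz = 36905 × 0.72018 = 26578 m.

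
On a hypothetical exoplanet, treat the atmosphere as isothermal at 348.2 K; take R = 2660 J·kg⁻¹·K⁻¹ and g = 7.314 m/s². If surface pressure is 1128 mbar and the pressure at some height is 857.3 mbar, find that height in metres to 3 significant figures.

z ≈ 34800 m

Scale height: H = RT/g = 2660 × 348.2 / 7.314 = 126640 m.
Invert the barometric formula: z = H ln(P₀/P).
P₀/P = 1128/857.3 = 1.3158; ln(1.3158) = 0.27444.
z = 126640 × 0.27444 = 34755 m.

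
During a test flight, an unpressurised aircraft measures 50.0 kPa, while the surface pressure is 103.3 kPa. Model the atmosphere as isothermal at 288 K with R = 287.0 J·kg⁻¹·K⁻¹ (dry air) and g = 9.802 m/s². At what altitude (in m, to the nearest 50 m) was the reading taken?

z ≈ 6100 m

Scale height: H = RT/g = 287.0 × 288 / 9.802 = 8432.6 m.
Invert the barometric formula: z = H ln(P₀/P).
P₀/P = 103.3/50.0 = 2.0660; ln(2.0660) = 0.72561.
z = 8432.6 × 0.72561 = 6118.8 m.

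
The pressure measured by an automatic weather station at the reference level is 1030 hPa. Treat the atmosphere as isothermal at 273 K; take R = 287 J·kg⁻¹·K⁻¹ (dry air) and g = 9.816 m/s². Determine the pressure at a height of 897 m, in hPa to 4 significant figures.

P ≈ 920.5 hPa

Scale height: H = RT/g = 287 × 273 / 9.816 = 7982.0 m.
Barometric formula: P = P₀ exp(−z/H).
z/H = 897.00/7982.0 = 0.11238; exp(−0.11238) = 0.89370.
P = 1030 × 0.89370 = 920.51 hPa.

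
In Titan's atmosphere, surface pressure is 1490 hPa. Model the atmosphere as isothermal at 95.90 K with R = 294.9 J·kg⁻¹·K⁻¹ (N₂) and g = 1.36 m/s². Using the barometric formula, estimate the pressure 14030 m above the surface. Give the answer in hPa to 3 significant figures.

P ≈ 759 hPa

Scale height: H = RT/g = 294.9 × 95.90 / 1.36 = 20795 m.
Barometric formula: P = P₀ exp(−z/H).
z/H = 14030/20795 = 0.67468; exp(−0.67468) = 0.50932.
P = 1490 × 0.50932 = 758.89 hPa.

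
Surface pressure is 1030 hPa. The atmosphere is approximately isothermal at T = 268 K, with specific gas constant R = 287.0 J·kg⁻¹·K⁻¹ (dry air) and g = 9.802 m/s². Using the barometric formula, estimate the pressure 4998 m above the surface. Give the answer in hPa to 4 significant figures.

P ≈ 544.8 hPa

Scale height: H = RT/g = 287.0 × 268 / 9.802 = 7847.0 m.
Barometric formula: P = P₀ exp(−z/H).
z/H = 4998.0/7847.0 = 0.63693; exp(−0.63693) = 0.52891.
P = 1030 × 0.52891 = 544.78 hPa.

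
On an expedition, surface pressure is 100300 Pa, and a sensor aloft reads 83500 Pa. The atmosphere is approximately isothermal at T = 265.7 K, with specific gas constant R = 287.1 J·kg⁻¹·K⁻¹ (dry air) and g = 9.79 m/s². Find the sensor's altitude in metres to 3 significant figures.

Scale height: H = RT/g = 287.1 × 265.7 / 9.79 = 7791.9 m.
Invert the barometric formula: z = H ln(P₀/P).
P₀/P = 100300/83500 = 1.2012; ln(1.2012) = 0.18332.
z = 7791.9 × 0.18332 = 1428.4 m.

z ≈ 1430 m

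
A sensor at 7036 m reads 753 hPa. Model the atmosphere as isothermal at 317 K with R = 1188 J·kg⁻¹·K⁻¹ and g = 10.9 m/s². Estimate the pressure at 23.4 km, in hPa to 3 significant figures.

P ≈ 469 hPa

Scale height: H = RT/g = 1188 × 317 / 10.9 = 34550 m.
Between two levels, P₂ = P₁ exp(−Δz/H) with Δz = z₂ − z₁.
Δz = 23400 − 7036.0 = 16364 m; Δz/H = 16364/34550 = 0.47363.
P₂ = 753 × exp(−0.47363) = 753 × 0.62274 = 468.92 hPa.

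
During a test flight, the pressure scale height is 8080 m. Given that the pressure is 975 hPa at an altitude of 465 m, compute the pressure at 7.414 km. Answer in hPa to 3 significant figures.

Between two levels, P₂ = P₁ exp(−Δz/H) with Δz = z₂ − z₁.
Δz = 7414.0 − 465.00 = 6949.0 m; Δz/H = 6949.0/8080.0 = 0.86002.
P₂ = 975 × exp(−0.86002) = 975 × 0.42315 = 412.57 hPa.

P ≈ 413 hPa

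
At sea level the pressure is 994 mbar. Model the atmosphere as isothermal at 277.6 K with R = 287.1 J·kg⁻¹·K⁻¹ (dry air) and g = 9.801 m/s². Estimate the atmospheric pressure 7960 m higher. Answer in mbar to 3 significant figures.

P ≈ 373 mbar

Scale height: H = RT/g = 287.1 × 277.6 / 9.801 = 8131.7 m.
Barometric formula: P = P₀ exp(−z/H).
z/H = 7960.0/8131.7 = 0.97889; exp(−0.97889) = 0.37573.
P = 994 × 0.37573 = 373.48 mbar.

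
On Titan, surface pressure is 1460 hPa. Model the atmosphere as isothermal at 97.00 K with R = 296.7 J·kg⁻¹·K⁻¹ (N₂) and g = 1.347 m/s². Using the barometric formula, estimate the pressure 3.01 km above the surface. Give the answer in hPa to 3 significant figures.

Scale height: H = RT/g = 296.7 × 97.00 / 1.347 = 21366 m.
Barometric formula: P = P₀ exp(−z/H).
z/H = 3010.0/21366 = 0.14088; exp(−0.14088) = 0.86859.
P = 1460 × 0.86859 = 1268.1 hPa.

P ≈ 1270 hPa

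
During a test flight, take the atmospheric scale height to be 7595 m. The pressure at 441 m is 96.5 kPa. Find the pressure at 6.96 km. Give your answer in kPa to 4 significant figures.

P ≈ 40.90 kPa

Between two levels, P₂ = P₁ exp(−Δz/H) with Δz = z₂ − z₁.
Δz = 6960.0 − 441.00 = 6519.0 m; Δz/H = 6519.0/7595.0 = 0.85833.
P₂ = 96.5 × exp(−0.85833) = 96.5 × 0.42387 = 40.903 kPa.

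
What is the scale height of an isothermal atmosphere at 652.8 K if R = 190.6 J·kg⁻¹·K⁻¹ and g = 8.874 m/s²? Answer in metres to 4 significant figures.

The scale height of an isothermal atmosphere is H = RT/g.
H = 190.6 × 652.8 / 8.874 = 124420/8.874 = 14021 m.

H ≈ 14020 m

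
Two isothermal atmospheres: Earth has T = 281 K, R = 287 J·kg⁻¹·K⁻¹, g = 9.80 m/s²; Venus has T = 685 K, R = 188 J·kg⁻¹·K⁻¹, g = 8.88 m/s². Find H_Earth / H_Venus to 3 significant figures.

H = RT/g for each body.
H_Earth = 287 × 281 / 9.80 = 8229.3 m.
H_Venus = 188 × 685 / 8.88 = 14502 m.
H_Earth/H_Venus = 8229.3/14502 = 0.56746.

H_Earth/H_Venus ≈ 0.567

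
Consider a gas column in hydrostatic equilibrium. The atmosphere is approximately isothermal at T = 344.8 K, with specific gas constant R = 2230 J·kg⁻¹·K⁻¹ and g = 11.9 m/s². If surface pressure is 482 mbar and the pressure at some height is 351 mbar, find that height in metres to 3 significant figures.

z ≈ 20500 m

Scale height: H = RT/g = 2230 × 344.8 / 11.9 = 64614 m.
Invert the barometric formula: z = H ln(P₀/P).
P₀/P = 482/351 = 1.3732; ln(1.3732) = 0.31714.
z = 64614 × 0.31714 = 20492 m.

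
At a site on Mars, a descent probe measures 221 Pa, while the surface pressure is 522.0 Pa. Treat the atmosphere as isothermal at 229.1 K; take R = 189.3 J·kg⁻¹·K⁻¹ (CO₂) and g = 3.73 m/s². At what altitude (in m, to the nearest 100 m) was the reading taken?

z ≈ 10000 m

Scale height: H = RT/g = 189.3 × 229.1 / 3.73 = 11627 m.
Invert the barometric formula: z = H ln(P₀/P).
P₀/P = 522.0/221 = 2.3620; ln(2.3620) = 0.85951.
z = 11627 × 0.85951 = 9993.5 m.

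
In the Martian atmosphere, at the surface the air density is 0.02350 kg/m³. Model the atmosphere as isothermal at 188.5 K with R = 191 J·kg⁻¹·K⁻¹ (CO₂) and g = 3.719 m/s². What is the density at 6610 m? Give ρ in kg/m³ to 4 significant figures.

ρ ≈ 0.01187 kg/m³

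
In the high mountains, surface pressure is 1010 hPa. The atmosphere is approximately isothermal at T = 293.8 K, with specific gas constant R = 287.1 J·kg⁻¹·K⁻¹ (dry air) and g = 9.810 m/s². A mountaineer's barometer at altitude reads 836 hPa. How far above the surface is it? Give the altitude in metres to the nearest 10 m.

Scale height: H = RT/g = 287.1 × 293.8 / 9.810 = 8598.4 m.
Invert the barometric formula: z = H ln(P₀/P).
P₀/P = 1010/836 = 1.2081; ln(1.2081) = 0.18905.
z = 8598.4 × 0.18905 = 1625.5 m.

z ≈ 1630 m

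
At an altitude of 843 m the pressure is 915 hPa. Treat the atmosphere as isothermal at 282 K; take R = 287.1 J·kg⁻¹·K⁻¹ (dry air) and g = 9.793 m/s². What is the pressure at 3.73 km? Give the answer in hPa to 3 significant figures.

P ≈ 645 hPa

Scale height: H = RT/g = 287.1 × 282 / 9.793 = 8267.4 m.
Between two levels, P₂ = P₁ exp(−Δz/H) with Δz = z₂ − z₁.
Δz = 3730.0 − 843.00 = 2887.0 m; Δz/H = 2887.0/8267.4 = 0.34920.
P₂ = 915 × exp(−0.34920) = 915 × 0.70525 = 645.30 hPa.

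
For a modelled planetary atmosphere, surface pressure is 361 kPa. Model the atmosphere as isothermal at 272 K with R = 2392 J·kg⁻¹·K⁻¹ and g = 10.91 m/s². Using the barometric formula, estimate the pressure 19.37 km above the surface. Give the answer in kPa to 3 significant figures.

P ≈ 261 kPa

Scale height: H = RT/g = 2392 × 272 / 10.91 = 59636 m.
Barometric formula: P = P₀ exp(−z/H).
z/H = 19370/59636 = 0.32480; exp(−0.32480) = 0.72267.
P = 361 × 0.72267 = 260.88 kPa.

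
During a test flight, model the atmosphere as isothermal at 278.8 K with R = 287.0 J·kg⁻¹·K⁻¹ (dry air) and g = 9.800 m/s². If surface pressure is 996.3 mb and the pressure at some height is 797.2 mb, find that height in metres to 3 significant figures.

Scale height: H = RT/g = 287.0 × 278.8 / 9.800 = 8164.9 m.
Invert the barometric formula: z = H ln(P₀/P).
P₀/P = 996.3/797.2 = 1.2497; ln(1.2497) = 0.22290.
z = 8164.9 × 0.22290 = 1820.0 m.

z ≈ 1820 m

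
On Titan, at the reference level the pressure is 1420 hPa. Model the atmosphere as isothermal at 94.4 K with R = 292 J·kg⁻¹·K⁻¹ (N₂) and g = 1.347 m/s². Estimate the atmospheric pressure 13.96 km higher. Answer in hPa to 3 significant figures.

P ≈ 718 hPa

Scale height: H = RT/g = 292 × 94.4 / 1.347 = 20464 m.
Barometric formula: P = P₀ exp(−z/H).
z/H = 13960/20464 = 0.68217; exp(−0.68217) = 0.50552.
P = 1420 × 0.50552 = 717.84 hPa.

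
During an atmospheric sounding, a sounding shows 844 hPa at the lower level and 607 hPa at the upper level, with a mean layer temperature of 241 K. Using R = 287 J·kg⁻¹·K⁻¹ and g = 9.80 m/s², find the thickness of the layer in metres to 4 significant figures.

Hypsometric equation: Δz = (R T̄/g) ln(P₁/P₂).
R T̄/g = 287 × 241 / 9.80 = 7057.9 m.
ln(844/607) = ln(1.3904) = 0.32959.
Δz = 7057.9 × 0.32959 = 2326.2 m.

Δz ≈ 2326 m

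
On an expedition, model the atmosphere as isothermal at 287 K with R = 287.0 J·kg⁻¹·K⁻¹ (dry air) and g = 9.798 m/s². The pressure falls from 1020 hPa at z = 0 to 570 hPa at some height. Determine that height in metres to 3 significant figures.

Scale height: H = RT/g = 287.0 × 287 / 9.798 = 8406.7 m.
Invert the barometric formula: z = H ln(P₀/P).
P₀/P = 1020/570 = 1.7895; ln(1.7895) = 0.58194.
z = 8406.7 × 0.58194 = 4892.2 m.

z ≈ 4890 m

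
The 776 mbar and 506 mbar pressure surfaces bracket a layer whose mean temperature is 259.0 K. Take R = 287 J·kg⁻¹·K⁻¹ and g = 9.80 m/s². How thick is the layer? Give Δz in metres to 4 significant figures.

Hypsometric equation: Δz = (R T̄/g) ln(P₁/P₂).
R T̄/g = 287 × 259.0 / 9.80 = 7585.0 m.
ln(776/506) = ln(1.5336) = 0.42762.
Δz = 7585.0 × 0.42762 = 3243.5 m.

Δz ≈ 3243 m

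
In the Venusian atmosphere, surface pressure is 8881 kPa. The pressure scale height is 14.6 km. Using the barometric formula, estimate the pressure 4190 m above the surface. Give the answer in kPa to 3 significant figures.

P ≈ 6670 kPa

Barometric formula: P = P₀ exp(−z/H).
z/H = 4190.0/14600 = 0.28699; exp(−0.28699) = 0.75052.
P = 8881 × 0.75052 = 6665.4 kPa.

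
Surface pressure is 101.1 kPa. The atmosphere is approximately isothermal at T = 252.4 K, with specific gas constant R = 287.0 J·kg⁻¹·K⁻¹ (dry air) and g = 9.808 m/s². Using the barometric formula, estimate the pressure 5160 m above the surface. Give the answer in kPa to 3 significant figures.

P ≈ 50.3 kPa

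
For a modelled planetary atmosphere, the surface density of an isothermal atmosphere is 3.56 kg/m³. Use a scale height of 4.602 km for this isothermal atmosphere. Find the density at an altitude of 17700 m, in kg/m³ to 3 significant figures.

In an isothermal atmosphere, density decays like pressure: ρ = ρ₀ exp(−z/H).
z/H = 17700/4602.0 = 3.8462; exp(−3.8462) = 0.021361.
ρ = 3.56 × 0.021361 = 0.076045 kg/m³.

ρ ≈ 0.0760 kg/m³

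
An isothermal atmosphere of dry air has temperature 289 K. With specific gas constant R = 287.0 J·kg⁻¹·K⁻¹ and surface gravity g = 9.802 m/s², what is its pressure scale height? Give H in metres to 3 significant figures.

H ≈ 8460 m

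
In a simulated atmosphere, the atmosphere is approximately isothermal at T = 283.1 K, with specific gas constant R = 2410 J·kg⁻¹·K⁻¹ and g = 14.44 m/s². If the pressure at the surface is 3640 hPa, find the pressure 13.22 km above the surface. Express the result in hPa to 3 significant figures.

Scale height: H = RT/g = 2410 × 283.1 / 14.44 = 47249 m.
Barometric formula: P = P₀ exp(−z/H).
z/H = 13220/47249 = 0.27979; exp(−0.27979) = 0.75594.
P = 3640 × 0.75594 = 2751.6 hPa.

P ≈ 2750 hPa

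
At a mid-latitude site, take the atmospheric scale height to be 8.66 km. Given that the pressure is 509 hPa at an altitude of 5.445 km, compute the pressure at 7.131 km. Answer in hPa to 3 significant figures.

P ≈ 419 hPa

Between two levels, P₂ = P₁ exp(−Δz/H) with Δz = z₂ − z₁.
Δz = 7131.0 − 5445.0 = 1686.0 m; Δz/H = 1686.0/8660.0 = 0.19469.
P₂ = 509 × exp(−0.19469) = 509 × 0.82309 = 418.95 hPa.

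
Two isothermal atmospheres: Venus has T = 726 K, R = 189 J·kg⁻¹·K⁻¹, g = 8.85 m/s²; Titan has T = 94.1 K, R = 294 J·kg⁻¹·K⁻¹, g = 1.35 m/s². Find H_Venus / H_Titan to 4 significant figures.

H = RT/g for each body.
H_Venus = 189 × 726 / 8.85 = 15504 m.
H_Titan = 294 × 94.1 / 1.35 = 20493 m.
H_Venus/H_Titan = 15504/20493 = 0.75655.

H_Venus/H_Titan ≈ 0.7566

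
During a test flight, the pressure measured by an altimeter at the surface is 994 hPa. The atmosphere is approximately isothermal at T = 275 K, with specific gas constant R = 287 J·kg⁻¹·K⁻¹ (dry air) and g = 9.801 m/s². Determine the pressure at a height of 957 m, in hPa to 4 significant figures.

P ≈ 882.6 hPa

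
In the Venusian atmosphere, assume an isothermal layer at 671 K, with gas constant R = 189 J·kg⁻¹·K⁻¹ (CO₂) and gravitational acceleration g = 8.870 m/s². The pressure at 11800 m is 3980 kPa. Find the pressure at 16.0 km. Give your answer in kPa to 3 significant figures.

Scale height: H = RT/g = 189 × 671 / 8.870 = 14298 m.
Between two levels, P₂ = P₁ exp(−Δz/H) with Δz = z₂ − z₁.
Δz = 16000 − 11800 = 4200.0 m; Δz/H = 4200.0/14298 = 0.29375.
P₂ = 3980 × exp(−0.29375) = 3980 × 0.74546 = 2966.9 kPa.

P ≈ 2970 kPa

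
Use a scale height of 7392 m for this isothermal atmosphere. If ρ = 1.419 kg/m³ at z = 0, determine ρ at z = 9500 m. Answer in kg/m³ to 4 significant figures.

In an isothermal atmosphere, density decays like pressure: ρ = ρ₀ exp(−z/H).
z/H = 9500.0/7392.0 = 1.2852; exp(−1.2852) = 0.27660.
ρ = 1.419 × 0.27660 = 0.39250 kg/m³.

ρ ≈ 0.3925 kg/m³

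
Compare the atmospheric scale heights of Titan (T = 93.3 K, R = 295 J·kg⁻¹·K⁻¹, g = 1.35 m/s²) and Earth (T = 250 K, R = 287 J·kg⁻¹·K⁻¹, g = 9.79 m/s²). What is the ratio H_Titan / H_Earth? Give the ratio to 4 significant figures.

H = RT/g for each body.
H_Titan = 295 × 93.3 / 1.35 = 20388 m.
H_Earth = 287 × 250 / 9.79 = 7328.9 m.
H_Titan/H_Earth = 20388/7328.9 = 2.7819.

H_Titan/H_Earth ≈ 2.782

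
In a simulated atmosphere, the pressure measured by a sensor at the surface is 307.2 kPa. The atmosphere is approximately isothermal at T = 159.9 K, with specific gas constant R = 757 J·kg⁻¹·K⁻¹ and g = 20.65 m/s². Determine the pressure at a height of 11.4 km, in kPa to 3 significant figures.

P ≈ 43.9 kPa

Scale height: H = RT/g = 757 × 159.9 / 20.65 = 5861.7 m.
Barometric formula: P = P₀ exp(−z/H).
z/H = 11400/5861.7 = 1.9448; exp(−1.9448) = 0.14302.
P = 307.2 × 0.14302 = 43.936 kPa.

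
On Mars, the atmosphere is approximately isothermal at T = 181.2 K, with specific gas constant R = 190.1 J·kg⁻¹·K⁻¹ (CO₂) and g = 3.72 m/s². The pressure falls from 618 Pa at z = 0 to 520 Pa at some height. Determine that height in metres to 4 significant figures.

Scale height: H = RT/g = 190.1 × 181.2 / 3.72 = 9259.7 m.
Invert the barometric formula: z = H ln(P₀/P).
P₀/P = 618/520 = 1.1885; ln(1.1885) = 0.17269.
z = 9259.7 × 0.17269 = 1599.1 m.

z ≈ 1599 m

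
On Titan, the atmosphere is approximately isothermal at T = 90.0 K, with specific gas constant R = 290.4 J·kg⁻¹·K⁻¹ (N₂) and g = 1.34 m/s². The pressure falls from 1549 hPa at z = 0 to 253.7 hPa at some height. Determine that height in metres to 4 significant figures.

z ≈ 35290 m

Scale height: H = RT/g = 290.4 × 90.0 / 1.34 = 19504 m.
Invert the barometric formula: z = H ln(P₀/P).
P₀/P = 1549/253.7 = 6.1056; ln(6.1056) = 1.8092.
z = 19504 × 1.8092 = 35287 m.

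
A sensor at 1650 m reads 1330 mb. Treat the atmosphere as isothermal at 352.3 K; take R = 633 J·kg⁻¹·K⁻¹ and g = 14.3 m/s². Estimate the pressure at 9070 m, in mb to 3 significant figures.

Scale height: H = RT/g = 633 × 352.3 / 14.3 = 15595 m.
Between two levels, P₂ = P₁ exp(−Δz/H) with Δz = z₂ − z₁.
Δz = 9070.0 − 1650.0 = 7420.0 m; Δz/H = 7420.0/15595 = 0.47579.
P₂ = 1330 × exp(−0.47579) = 1330 × 0.62139 = 826.45 mb.

P ≈ 826 mb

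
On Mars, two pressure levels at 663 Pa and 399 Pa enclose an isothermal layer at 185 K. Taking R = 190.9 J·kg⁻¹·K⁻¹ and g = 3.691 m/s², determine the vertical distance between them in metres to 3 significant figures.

Hypsometric equation: Δz = (R T̄/g) ln(P₁/P₂).
R T̄/g = 190.9 × 185 / 3.691 = 9568.3 m.
ln(663/399) = ln(1.6617) = 0.50784.
Δz = 9568.3 × 0.50784 = 4859.2 m.

Δz ≈ 4860 m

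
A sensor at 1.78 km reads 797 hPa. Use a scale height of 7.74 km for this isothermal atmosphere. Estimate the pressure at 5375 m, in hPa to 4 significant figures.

P ≈ 500.9 hPa

Between two levels, P₂ = P₁ exp(−Δz/H) with Δz = z₂ − z₁.
Δz = 5375.0 − 1780.0 = 3595.0 m; Δz/H = 3595.0/7740.0 = 0.46447.
P₂ = 797 × exp(−0.46447) = 797 × 0.62847 = 500.89 hPa.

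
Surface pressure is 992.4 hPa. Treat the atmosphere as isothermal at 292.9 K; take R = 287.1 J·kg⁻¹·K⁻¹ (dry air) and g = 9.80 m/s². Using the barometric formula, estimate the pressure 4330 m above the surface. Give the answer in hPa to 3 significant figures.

P ≈ 599 hPa

Scale height: H = RT/g = 287.1 × 292.9 / 9.80 = 8580.8 m.
Barometric formula: P = P₀ exp(−z/H).
z/H = 4330.0/8580.8 = 0.50461; exp(−0.50461) = 0.60374.
P = 992.4 × 0.60374 = 599.15 hPa.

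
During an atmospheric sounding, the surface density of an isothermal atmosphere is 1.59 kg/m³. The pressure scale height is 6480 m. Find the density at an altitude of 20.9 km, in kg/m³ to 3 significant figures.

ρ ≈ 0.0632 kg/m³

In an isothermal atmosphere, density decays like pressure: ρ = ρ₀ exp(−z/H).
z/H = 20900/6480.0 = 3.2253; exp(−3.2253) = 0.039744.
ρ = 1.59 × 0.039744 = 0.063193 kg/m³.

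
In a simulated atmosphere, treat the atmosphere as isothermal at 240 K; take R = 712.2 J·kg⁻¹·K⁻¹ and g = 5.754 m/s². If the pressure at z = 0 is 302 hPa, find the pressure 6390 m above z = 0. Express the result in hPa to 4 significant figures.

Scale height: H = RT/g = 712.2 × 240 / 5.754 = 29706 m.
Barometric formula: P = P₀ exp(−z/H).
z/H = 6390.0/29706 = 0.21511; exp(−0.21511) = 0.80645.
P = 302 × 0.80645 = 243.55 hPa.

P ≈ 243.5 hPa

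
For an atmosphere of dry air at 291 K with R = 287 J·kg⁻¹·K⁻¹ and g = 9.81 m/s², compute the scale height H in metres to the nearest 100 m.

The scale height of an isothermal atmosphere is H = RT/g.
H = 287 × 291 / 9.81 = 83517/9.81 = 8513.5 m.

H ≈ 8500 m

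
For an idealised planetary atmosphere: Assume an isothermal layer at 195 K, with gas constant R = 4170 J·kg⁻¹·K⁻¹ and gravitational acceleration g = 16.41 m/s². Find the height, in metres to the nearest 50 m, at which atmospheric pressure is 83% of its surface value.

Scale height: H = RT/g = 4170 × 195 / 16.41 = 49552 m.
Set P/P₀ = exp(−z/H) = 0.83, so z = −H ln(0.83).
−ln(0.83) = 0.18633; z = 49552 × 0.18633 = 9233.0 m.

z ≈ 9250 m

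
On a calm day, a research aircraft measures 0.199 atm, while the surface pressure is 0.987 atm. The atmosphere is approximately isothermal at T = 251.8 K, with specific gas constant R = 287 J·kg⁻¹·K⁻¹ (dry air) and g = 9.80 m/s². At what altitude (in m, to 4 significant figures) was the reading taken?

Scale height: H = RT/g = 287 × 251.8 / 9.80 = 7374.1 m.
Invert the barometric formula: z = H ln(P₀/P).
P₀/P = 0.987/0.199 = 4.9598; ln(4.9598) = 1.6014.
z = 7374.1 × 1.6014 = 11809 m.

z ≈ 11810 m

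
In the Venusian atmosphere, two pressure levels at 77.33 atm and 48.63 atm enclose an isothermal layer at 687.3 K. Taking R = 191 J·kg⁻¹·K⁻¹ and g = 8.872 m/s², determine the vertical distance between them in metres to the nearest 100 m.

Δz ≈ 6900 m

Hypsometric equation: Δz = (R T̄/g) ln(P₁/P₂).
R T̄/g = 191 × 687.3 / 8.872 = 14796 m.
ln(77.33/48.63) = ln(1.5902) = 0.46386.
Δz = 14796 × 0.46386 = 6863.3 m.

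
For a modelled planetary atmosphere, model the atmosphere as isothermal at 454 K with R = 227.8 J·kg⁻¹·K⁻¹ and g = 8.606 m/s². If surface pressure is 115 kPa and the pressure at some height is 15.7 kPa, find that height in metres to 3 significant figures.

z ≈ 23900 m

Scale height: H = RT/g = 227.8 × 454 / 8.606 = 12017 m.
Invert the barometric formula: z = H ln(P₀/P).
P₀/P = 115/15.7 = 7.3248; ln(7.3248) = 1.9913.
z = 12017 × 1.9913 = 23929 m.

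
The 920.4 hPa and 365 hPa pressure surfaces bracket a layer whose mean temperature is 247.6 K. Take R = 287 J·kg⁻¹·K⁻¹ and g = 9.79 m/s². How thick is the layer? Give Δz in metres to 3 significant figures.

Δz ≈ 6710 m

Hypsometric equation: Δz = (R T̄/g) ln(P₁/P₂).
R T̄/g = 287 × 247.6 / 9.79 = 7258.5 m.
ln(920.4/365) = ln(2.5216) = 0.92489.
Δz = 7258.5 × 0.92489 = 6713.3 m.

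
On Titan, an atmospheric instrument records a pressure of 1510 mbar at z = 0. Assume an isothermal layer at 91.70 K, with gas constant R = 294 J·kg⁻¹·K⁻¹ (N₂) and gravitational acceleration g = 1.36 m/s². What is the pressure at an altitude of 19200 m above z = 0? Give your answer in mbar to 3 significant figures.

P ≈ 573 mbar

Scale height: H = RT/g = 294 × 91.70 / 1.36 = 19823 m.
Barometric formula: P = P₀ exp(−z/H).
z/H = 19200/19823 = 0.96857; exp(−0.96857) = 0.37963.
P = 1510 × 0.37963 = 573.24 mbar.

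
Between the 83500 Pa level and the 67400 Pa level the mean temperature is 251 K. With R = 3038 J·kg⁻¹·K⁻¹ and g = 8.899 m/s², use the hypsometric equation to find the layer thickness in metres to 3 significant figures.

Hypsometric equation: Δz = (R T̄/g) ln(P₁/P₂).
R T̄/g = 3038 × 251 / 8.899 = 85688 m.
ln(83500/67400) = ln(1.2389) = 0.21422.
Δz = 85688 × 0.21422 = 18356 m.

Δz ≈ 18400 m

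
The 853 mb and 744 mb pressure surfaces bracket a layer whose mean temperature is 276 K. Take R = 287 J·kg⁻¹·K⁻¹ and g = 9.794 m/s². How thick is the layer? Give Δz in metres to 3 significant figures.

Hypsometric equation: Δz = (R T̄/g) ln(P₁/P₂).
R T̄/g = 287 × 276 / 9.794 = 8087.8 m.
ln(853/744) = ln(1.1465) = 0.13671.
Δz = 8087.8 × 0.13671 = 1105.7 m.

Δz ≈ 1110 m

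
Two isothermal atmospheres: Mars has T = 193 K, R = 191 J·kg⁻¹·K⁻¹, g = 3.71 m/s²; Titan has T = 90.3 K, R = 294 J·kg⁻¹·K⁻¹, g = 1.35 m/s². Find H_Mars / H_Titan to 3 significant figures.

H_Mars/H_Titan ≈ 0.505

H = RT/g for each body.
H_Mars = 191 × 193 / 3.71 = 9936.1 m.
H_Titan = 294 × 90.3 / 1.35 = 19665 m.
H_Mars/H_Titan = 9936.1/19665 = 0.50527.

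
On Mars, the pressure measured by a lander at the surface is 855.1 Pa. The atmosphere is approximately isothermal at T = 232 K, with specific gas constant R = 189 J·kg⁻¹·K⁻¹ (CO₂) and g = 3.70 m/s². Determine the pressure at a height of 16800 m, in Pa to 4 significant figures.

P ≈ 207.2 Pa

Scale height: H = RT/g = 189 × 232 / 3.70 = 11851 m.
Barometric formula: P = P₀ exp(−z/H).
z/H = 16800/11851 = 1.4176; exp(−1.4176) = 0.24229.
P = 855.1 × 0.24229 = 207.18 Pa.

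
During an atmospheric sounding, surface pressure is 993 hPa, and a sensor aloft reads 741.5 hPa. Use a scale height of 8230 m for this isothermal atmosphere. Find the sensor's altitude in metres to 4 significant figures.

z ≈ 2404 m

Invert the barometric formula: z = H ln(P₀/P).
P₀/P = 993/741.5 = 1.3392; ln(1.3392) = 0.29207.
z = 8230.0 × 0.29207 = 2403.7 m.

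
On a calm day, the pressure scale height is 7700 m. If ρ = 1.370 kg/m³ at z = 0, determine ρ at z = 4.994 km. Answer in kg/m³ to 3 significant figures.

ρ ≈ 0.716 kg/m³

In an isothermal atmosphere, density decays like pressure: ρ = ρ₀ exp(−z/H).
z/H = 4994.0/7700.0 = 0.64857; exp(−0.64857) = 0.52279.
ρ = 1.370 × 0.52279 = 0.71622 kg/m³.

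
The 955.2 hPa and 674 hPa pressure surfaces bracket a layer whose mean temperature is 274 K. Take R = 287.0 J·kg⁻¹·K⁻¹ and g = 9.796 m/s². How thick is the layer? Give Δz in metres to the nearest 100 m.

Hypsometric equation: Δz = (R T̄/g) ln(P₁/P₂).
R T̄/g = 287.0 × 274 / 9.796 = 8027.6 m.
ln(955.2/674) = ln(1.4172) = 0.34868.
Δz = 8027.6 × 0.34868 = 2799.1 m.

Δz ≈ 2800 m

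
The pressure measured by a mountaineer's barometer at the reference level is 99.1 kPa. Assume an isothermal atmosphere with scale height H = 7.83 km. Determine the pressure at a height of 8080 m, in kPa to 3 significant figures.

P ≈ 35.3 kPa

Barometric formula: P = P₀ exp(−z/H).
z/H = 8080.0/7830.0 = 1.0319; exp(−1.0319) = 0.35633.
P = 99.1 × 0.35633 = 35.312 kPa.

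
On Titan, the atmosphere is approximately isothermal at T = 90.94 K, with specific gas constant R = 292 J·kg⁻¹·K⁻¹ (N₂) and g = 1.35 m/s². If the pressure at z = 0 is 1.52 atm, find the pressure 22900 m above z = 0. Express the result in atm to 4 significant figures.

P ≈ 0.4745 atm

Scale height: H = RT/g = 292 × 90.94 / 1.35 = 19670 m.
Barometric formula: P = P₀ exp(−z/H).
z/H = 22900/19670 = 1.1642; exp(−1.1642) = 0.31217.
P = 1.52 × 0.31217 = 0.47450 atm.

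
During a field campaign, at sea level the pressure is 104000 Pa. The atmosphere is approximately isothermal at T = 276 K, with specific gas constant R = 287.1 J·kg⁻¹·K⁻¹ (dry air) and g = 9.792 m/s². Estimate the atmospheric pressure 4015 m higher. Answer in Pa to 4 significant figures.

P ≈ 63320 Pa

Scale height: H = RT/g = 287.1 × 276 / 9.792 = 8092.3 m.
Barometric formula: P = P₀ exp(−z/H).
z/H = 4015.0/8092.3 = 0.49615; exp(−0.49615) = 0.60887.
P = 104000 × 0.60887 = 63322 Pa.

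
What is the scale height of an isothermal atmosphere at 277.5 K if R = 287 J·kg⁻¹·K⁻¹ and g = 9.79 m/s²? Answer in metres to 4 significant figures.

H ≈ 8135 m

The scale height of an isothermal atmosphere is H = RT/g.
H = 287 × 277.5 / 9.79 = 79642/9.79 = 8135.0 m.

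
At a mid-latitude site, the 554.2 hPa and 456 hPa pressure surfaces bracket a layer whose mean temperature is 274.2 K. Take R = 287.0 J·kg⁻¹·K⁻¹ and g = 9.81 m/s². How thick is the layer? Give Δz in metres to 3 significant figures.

Hypsometric equation: Δz = (R T̄/g) ln(P₁/P₂).
R T̄/g = 287.0 × 274.2 / 9.81 = 8022.0 m.
ln(554.2/456) = ln(1.2154) = 0.19507.
Δz = 8022.0 × 0.19507 = 1564.9 m.

Δz ≈ 1560 m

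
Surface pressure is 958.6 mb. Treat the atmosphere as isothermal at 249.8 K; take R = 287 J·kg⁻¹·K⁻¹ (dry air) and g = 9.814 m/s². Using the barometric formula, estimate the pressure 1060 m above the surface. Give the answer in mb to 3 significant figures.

P ≈ 829 mb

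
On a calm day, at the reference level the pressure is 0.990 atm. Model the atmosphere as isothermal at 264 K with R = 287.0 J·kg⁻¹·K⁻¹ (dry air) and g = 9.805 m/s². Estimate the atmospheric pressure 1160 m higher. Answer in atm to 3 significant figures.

P ≈ 0.852 atm

Scale height: H = RT/g = 287.0 × 264 / 9.805 = 7727.5 m.
Barometric formula: P = P₀ exp(−z/H).
z/H = 1160.0/7727.5 = 0.15011; exp(−0.15011) = 0.86061.
P = 0.990 × 0.86061 = 0.85200 atm.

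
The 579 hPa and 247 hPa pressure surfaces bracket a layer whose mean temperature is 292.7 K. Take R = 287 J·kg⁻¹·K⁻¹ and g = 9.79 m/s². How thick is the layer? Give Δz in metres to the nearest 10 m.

Δz ≈ 7310 m

Hypsometric equation: Δz = (R T̄/g) ln(P₁/P₂).
R T̄/g = 287 × 292.7 / 9.79 = 8580.7 m.
ln(579/247) = ln(2.3441) = 0.85190.
Δz = 8580.7 × 0.85190 = 7309.9 m.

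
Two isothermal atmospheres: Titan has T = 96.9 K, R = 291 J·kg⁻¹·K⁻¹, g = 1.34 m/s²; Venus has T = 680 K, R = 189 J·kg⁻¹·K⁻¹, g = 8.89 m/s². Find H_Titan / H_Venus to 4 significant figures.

H_Titan/H_Venus ≈ 1.456

H = RT/g for each body.
H_Titan = 291 × 96.9 / 1.34 = 21043 m.
H_Venus = 189 × 680 / 8.89 = 14457 m.
H_Titan/H_Venus = 21043/14457 = 1.4556.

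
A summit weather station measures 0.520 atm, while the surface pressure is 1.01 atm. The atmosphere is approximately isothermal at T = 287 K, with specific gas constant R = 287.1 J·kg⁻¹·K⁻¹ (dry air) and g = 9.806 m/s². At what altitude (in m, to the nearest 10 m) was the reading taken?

Scale height: H = RT/g = 287.1 × 287 / 9.806 = 8402.8 m.
Invert the barometric formula: z = H ln(P₀/P).
P₀/P = 1.01/0.520 = 1.9423; ln(1.9423) = 0.66387.
z = 8402.8 × 0.66387 = 5578.4 m.

z ≈ 5580 m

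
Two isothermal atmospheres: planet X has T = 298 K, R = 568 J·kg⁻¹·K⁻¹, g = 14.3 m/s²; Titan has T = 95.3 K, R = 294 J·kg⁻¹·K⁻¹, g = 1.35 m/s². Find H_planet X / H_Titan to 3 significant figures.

H_planet X/H_Titan ≈ 0.570

H = RT/g for each body.
H_planet X = 568 × 298 / 14.3 = 11837 m.
H_Titan = 294 × 95.3 / 1.35 = 20754 m.
H_planet X/H_Titan = 11837/20754 = 0.57035.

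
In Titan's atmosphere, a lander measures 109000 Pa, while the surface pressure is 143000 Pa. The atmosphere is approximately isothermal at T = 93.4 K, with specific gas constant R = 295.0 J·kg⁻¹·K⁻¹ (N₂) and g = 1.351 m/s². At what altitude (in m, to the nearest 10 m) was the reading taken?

z ≈ 5540 m

Scale height: H = RT/g = 295.0 × 93.4 / 1.351 = 20395 m.
Invert the barometric formula: z = H ln(P₀/P).
P₀/P = 143000/109000 = 1.3119; ln(1.3119) = 0.27148.
z = 20395 × 0.27148 = 5536.8 m.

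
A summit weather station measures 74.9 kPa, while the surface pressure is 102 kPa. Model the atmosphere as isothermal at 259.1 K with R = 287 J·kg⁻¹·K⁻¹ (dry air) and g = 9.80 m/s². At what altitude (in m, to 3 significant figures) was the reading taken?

Scale height: H = RT/g = 287 × 259.1 / 9.80 = 7587.9 m.
Invert the barometric formula: z = H ln(P₀/P).
P₀/P = 102/74.9 = 1.3618; ln(1.3618) = 0.30881.
z = 7587.9 × 0.30881 = 2343.2 m.

z ≈ 2340 m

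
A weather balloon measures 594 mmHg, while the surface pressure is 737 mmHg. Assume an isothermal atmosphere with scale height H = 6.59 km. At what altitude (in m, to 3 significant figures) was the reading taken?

z ≈ 1420 m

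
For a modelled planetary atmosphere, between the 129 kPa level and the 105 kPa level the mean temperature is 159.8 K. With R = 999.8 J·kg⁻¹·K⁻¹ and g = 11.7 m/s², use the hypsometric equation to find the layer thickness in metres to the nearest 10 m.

Δz ≈ 2810 m

Hypsometric equation: Δz = (R T̄/g) ln(P₁/P₂).
R T̄/g = 999.8 × 159.8 / 11.7 = 13655 m.
ln(129/105) = ln(1.2286) = 0.20588.
Δz = 13655 × 0.20588 = 2811.3 m.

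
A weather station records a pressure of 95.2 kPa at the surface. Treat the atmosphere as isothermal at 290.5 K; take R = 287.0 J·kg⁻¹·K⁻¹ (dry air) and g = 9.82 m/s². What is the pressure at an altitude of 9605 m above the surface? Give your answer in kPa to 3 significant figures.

P ≈ 30.7 kPa

Scale height: H = RT/g = 287.0 × 290.5 / 9.82 = 8490.2 m.
Barometric formula: P = P₀ exp(−z/H).
z/H = 9605.0/8490.2 = 1.1313; exp(−1.1313) = 0.32261.
P = 95.2 × 0.32261 = 30.712 kPa.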